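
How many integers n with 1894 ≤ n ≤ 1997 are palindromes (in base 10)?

The integers in [1894, 1997] that are palindromes (in base 10): 1991.
1 qualifies.

1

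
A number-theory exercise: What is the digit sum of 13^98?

529

13^98 = 14670621958378535701248951980679675362359612235946397336166799404770169821526482604486897413846048403503973929
Sum of its 110 digits: 529.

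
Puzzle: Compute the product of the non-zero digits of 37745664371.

8890560

3×7×7×4×5×6×6×4×3×7×1 = 8890560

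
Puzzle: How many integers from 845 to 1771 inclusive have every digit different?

The integers in [845, 1771] that have every digit different: 845, 846, 847, 849, 850, 851, …, 1768, 1769.
486 qualify.

486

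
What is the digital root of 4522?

4

4+5+2+2 = 13
1+3 = 4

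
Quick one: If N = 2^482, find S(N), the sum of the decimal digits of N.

2^482 = 12486994201263968925526388919172665222994392570659884603436627838501486955279062480481224412253967884639307724485626491581791902717153141225160704
Sum of its 146 digits: 670.

670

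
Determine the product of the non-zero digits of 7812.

112

7×8×1×2 = 112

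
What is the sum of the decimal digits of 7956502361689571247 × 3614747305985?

168

7956502361689571247 × 3614747305985 = 28760745476980667737962967013295
Sum of its 32 digits: 168.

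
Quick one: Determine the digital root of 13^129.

1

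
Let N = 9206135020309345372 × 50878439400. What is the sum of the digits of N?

9206135020309345372 × 50878439400 = 468393782739026797762972456800
Sum of its 30 digits: 156.

156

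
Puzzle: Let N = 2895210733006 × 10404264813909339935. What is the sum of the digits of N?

146

2895210733006 × 10404264813909339935 = 30122539158266994257640978394610
Sum of its 32 digits: 146.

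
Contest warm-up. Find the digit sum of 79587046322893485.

90

7+9+5+8+7+0+4+6+3+2+2+8+9+3+4+8+5 = 90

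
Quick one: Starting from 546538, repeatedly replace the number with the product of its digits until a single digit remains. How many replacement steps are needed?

546538 → 14400 → 0 (2 steps)

2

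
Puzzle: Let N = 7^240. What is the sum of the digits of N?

883

7^240 = 66608492302838911021713765791814421069079103012931658889164468964901207541173687670269511691107472378038502210283706856995686326012802152312116599627177597482714257624217684587282234064499666923475344001
Sum of its 203 digits: 883.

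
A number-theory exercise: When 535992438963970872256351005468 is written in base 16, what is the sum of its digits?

198

535992438963970872256351005468 in base 16 is 6C3E28DD206EDE99EA5016B1C.
Digit sum: 6+12+3+14+2+8+13+13+2+0+6+14+13+14+9+9+14+10+5+0+1+6+11+1+12 = 198.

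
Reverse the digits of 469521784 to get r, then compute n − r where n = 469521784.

-17604180

Reverse of 469521784 is 487125964.
469521784 − 487125964 = -17604180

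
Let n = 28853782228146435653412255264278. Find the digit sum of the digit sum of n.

First digit sum: 140.
1+4+0 = 5.

5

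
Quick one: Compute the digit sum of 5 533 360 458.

42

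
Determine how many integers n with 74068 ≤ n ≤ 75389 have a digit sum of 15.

20

The integers in [74068, 75389] that have a digit sum of 15: 74103, 74112, 74121, 74130, 74202, 74211, …, 75210, 75300.
20 qualify.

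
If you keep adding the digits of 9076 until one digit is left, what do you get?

4

9+0+7+6 = 22
2+2 = 4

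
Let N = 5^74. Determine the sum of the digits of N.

241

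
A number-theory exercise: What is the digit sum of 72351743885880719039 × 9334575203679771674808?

168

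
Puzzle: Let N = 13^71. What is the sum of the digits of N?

331

13^71 = 12302064898724710532827150598154059319480431430194019567533837617701744247540837
Sum of its 80 digits: 331.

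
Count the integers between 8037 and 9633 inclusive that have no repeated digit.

The integers in [8037, 9633] that have no repeated digit: 8037, 8039, 8041, 8042, 8043, 8045, …, 9631, 9632.
845 qualify.

845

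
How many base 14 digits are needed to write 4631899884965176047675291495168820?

30

4631899884965176047675291495168820 in base 14 is 29725C122DBD1640B2537A057A392C, which has 30 digits.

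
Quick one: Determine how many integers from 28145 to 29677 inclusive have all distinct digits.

The integers in [28145, 29677] that have all distinct digits: 28145, 28146, 28147, 28149, 28150, 28153, …, 29674, 29675.
525 qualify.

525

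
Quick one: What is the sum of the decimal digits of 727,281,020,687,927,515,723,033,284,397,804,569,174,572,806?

7+2+7+2+8+1+0+2+0+6+8+7+9+2+7+5+1+5+7+2+3+0+3+3+2+8+4+3+9+7+8+0+4+5+6+9+1+7+4+5+7+2+8+0+6 = 202

202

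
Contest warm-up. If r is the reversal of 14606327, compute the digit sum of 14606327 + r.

Reversal of 14606327 is 72360641; 14606327 + 72360641 = 86966968.
Digit sum of 86966968: 8+6+9+6+6+9+6+8 = 58.

58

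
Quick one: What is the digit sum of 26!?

81

26! = 403291461126605635584000000
Sum of its 27 digits: 81.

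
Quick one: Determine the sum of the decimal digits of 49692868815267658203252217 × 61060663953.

49692868815267658203252217 × 61060663953 = 3034279563589571713298047393939233801
Sum of its 37 digits: 171.

171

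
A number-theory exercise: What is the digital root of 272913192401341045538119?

4

2+7+2+9+1+3+1+9+2+4+0+1+3+4+1+0+4+5+5+3+8+1+1+9 = 85
8+5 = 13
1+3 = 4
(Equivalently, 272913192401341045538119 mod 9 = 4.)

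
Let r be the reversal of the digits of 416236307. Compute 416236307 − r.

Reverse of 416236307 is 703632614.
416236307 − 703632614 = -287396307

-287396307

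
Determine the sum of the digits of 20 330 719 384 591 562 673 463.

97

2+0+3+3+0+7+1+9+3+8+4+5+9+1+5+6+2+6+7+3+4+6+3 = 97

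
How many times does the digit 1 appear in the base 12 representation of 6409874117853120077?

6409874117853120077 in base 12 is 2A8052056950B7B1A5.
The digit 1 appears 1 time.

1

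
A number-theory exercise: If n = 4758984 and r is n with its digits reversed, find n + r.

9657558

Reverse of 4758984 is 4898574.
4758984 + 4898574 = 9657558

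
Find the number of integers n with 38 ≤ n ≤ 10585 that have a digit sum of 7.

The integers in [38, 10585] that have a digit sum of 7: 43, 52, 61, 70, 106, 115, …, 10501, 10510.
143 qualify.

143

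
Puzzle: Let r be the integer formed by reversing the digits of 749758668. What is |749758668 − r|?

117099279

Reverse of 749758668 is 866857947.
|749758668 − 866857947| = 117099279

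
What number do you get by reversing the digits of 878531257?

752135878

Reversing 878531257 gives 752135878.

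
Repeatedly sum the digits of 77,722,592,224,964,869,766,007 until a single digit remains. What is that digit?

9

7+7+7+2+2+5+9+2+2+2+4+9+6+4+8+6+9+7+6+6+0+0+7 = 117
1+1+7 = 9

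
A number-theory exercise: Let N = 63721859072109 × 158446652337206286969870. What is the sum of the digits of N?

144

63721859072109 × 158446652337206286969870 = 10096515250678909125591201535440355830
Sum of its 38 digits: 144.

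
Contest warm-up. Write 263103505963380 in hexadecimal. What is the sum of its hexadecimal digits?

90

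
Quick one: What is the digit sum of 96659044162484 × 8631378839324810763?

96659044162484 × 8631378839324810763 = 834300828413426773161343124015292
Sum of its 33 digits: 117.

117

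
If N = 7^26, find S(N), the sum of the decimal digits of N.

112

7^26 = 9387480337647754305649
Sum of its 22 digits: 112.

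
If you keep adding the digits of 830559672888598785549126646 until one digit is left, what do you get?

8+3+0+5+5+9+6+7+2+8+8+8+5+9+8+7+8+5+5+4+9+1+2+6+6+4+6 = 154
1+5+4 = 10
1+0 = 1
(Equivalently, 830559672888598785549126646 mod 9 = 1.)

1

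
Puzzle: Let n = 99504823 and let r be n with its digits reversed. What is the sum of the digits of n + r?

Reversal of 99504823 is 32840599; 99504823 + 32840599 = 132345422.
Digit sum of 132345422: 1+3+2+3+4+5+4+2+2 = 26.

26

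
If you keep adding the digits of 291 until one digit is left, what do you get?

3

2+9+1 = 12
1+2 = 3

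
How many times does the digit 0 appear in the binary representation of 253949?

253949 in base 2 is 111101111111111101.
The digit 0 appears 2 times.

2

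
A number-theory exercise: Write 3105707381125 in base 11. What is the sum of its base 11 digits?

3105707381125 in base 11 is A9813993A788.
Digit sum: 10+9+8+1+3+9+9+3+10+7+8+8 = 85.

85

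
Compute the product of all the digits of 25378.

2×5×3×7×8 = 1680

1680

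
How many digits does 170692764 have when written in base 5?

170692764 in base 5 is 322144132024, which has 12 digits.

12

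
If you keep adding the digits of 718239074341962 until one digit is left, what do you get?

7+1+8+2+3+9+0+7+4+3+4+1+9+6+2 = 66
6+6 = 12
1+2 = 3

3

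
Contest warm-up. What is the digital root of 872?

8+7+2 = 17
1+7 = 8
(Equivalently, 872 mod 9 = 8.)

8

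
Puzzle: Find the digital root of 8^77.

8

The digital root of n equals n mod 9 (or 9 when 9 | n), so we need 8^77 mod 9.
8^77 ≡ 8 (mod 9), so the digital root is 8.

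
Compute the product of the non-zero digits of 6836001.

864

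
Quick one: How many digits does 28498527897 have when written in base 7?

28498527897 in base 7 is 2026135330110, which has 13 digits.

13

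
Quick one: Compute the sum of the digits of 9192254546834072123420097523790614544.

149

9+1+9+2+2+5+4+5+4+6+8+3+4+0+7+2+1+2+3+4+2+0+0+9+7+5+2+3+7+9+0+6+1+4+5+4+4 = 149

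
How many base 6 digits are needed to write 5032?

5

5032 in base 6 is 35144, which has 5 digits.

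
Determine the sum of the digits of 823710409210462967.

71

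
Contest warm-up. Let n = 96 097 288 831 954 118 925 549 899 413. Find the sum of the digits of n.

9+6+0+9+7+2+8+8+8+3+1+9+5+4+1+1+8+9+2+5+5+4+9+8+9+9+4+1+3 = 157

157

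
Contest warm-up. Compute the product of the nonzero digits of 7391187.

10584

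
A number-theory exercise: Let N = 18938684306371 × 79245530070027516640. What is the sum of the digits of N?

103

18938684306371 × 79245530070027516640 = 1500806076687281302034102060513440
Sum of its 34 digits: 103.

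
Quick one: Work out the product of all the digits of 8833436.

8×8×3×3×4×3×6 = 41472

41472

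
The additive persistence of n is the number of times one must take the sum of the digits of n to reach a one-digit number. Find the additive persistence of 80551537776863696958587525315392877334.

2

80551537776863696958587525315392877334 → 201 → 3 (2 steps)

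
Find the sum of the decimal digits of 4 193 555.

4+1+9+3+5+5+5 = 32

32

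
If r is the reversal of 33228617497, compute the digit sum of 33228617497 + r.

Reversal of 33228617497 is 79471682233; 33228617497 + 79471682233 = 112700299730.
Digit sum of 112700299730: 1+1+2+7+0+0+2+9+9+7+3+0 = 41.

41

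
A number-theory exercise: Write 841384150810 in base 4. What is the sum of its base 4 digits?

841384150810 in base 4 is 30033212121310130122.
Digit sum: 3+0+0+3+3+2+1+2+1+2+1+3+1+0+1+3+0+1+2+2 = 31.

31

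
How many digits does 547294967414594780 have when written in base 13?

547294967414594780 in base 13 is A8CCCA5C90504A34, which has 16 digits.

16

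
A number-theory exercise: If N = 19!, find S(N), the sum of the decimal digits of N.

45

19! = 121645100408832000
Sum of its 18 digits: 45.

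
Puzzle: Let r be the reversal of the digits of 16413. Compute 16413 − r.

-15048

Reverse of 16413 is 31461.
16413 − 31461 = -15048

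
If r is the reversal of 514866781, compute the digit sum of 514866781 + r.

38

Reversal of 514866781 is 187668415; 514866781 + 187668415 = 702535196.
Digit sum of 702535196: 7+0+2+5+3+5+1+9+6 = 38.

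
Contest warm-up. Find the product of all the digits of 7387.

1176

7×3×8×7 = 1176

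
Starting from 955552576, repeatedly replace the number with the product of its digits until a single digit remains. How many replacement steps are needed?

2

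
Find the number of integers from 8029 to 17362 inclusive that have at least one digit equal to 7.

2799

The integers in [8029, 17362] that have at least one digit equal to 7: 8037, 8047, 8057, 8067, 8070, 8071, …, 17361, 17362.
2799 qualify.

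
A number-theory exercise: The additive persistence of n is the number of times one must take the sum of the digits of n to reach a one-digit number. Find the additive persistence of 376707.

376707 → 30 → 3 (2 steps)

2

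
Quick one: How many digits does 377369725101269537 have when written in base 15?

377369725101269537 in base 15 is CDD7BC87468C992, which has 15 digits.

15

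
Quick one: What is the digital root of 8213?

8+2+1+3 = 14
1+4 = 5

5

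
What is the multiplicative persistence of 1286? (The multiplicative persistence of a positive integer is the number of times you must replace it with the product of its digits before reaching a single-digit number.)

4

1286 → 96 → 54 → 20 → 0 (4 steps)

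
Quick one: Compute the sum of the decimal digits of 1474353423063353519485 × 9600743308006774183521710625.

213

1474353423063353519485 × 9600743308006774183521710625 = 14154888760112371702897554779531957035001469028125
Sum of its 50 digits: 213.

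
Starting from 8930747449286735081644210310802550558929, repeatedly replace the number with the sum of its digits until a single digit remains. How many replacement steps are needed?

8930747449286735081644210310802550558929 → 174 → 12 → 3 (3 steps)

3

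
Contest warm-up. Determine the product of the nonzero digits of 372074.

1176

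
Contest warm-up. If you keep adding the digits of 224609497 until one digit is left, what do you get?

2+2+4+6+0+9+4+9+7 = 43
4+3 = 7

7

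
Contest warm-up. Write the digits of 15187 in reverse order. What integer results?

Reversing 15187 gives 78151.

78151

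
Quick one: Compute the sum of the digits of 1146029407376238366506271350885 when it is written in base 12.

127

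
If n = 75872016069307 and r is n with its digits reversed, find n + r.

Reverse of 75872016069307 is 70396061027857.
75872016069307 + 70396061027857 = 146268077097164

146268077097164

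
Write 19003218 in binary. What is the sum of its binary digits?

13

19003218 in base 2 is 1001000011111011101010010.
Digit sum: 1+0+0+1+0+0+0+0+1+1+1+1+1+0+1+1+1+0+1+0+1+0+0+1+0 = 13.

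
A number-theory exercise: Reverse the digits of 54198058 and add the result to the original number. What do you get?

Reverse of 54198058 is 85089145.
54198058 + 85089145 = 139287203

139287203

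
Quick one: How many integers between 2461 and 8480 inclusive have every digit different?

3100

The integers in [2461, 8480] that have every digit different: 2461, 2463, 2465, 2467, 2468, 2469, …, 8476, 8479.
3100 qualify.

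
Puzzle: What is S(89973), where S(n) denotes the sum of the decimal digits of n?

36

8+9+9+7+3 = 36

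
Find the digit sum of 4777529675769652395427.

4+7+7+7+5+2+9+6+7+5+7+6+9+6+5+2+3+9+5+4+2+7 = 124

124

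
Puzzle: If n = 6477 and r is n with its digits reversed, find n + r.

14223

Reverse of 6477 is 7746.
6477 + 7746 = 14223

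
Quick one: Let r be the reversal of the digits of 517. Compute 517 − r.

Reverse of 517 is 715.
517 − 715 = -198

-198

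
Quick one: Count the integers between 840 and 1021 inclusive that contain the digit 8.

81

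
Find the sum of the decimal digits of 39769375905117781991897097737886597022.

211

3+9+7+6+9+3+7+5+9+0+5+1+1+7+7+8+1+9+9+1+8+9+7+0+9+7+7+3+7+8+8+6+5+9+7+0+2+2 = 211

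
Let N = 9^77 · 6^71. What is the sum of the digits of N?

549

9^77 · 6^71 = 531388319693501341703447636629368527653325050912364296904715704187170733446564661382619514034669678926115240319026358505034481664
Sum of its 129 digits: 549.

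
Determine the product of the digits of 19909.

0

1×9×9×0×9 = 0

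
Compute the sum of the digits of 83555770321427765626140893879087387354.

185

8+3+5+5+5+7+7+0+3+2+1+4+2+7+7+6+5+6+2+6+1+4+0+8+9+3+8+7+9+0+8+7+3+8+7+3+5+4 = 185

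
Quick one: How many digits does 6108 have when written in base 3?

8

6108 in base 3 is 22101020, which has 8 digits.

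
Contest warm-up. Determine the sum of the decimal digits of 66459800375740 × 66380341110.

66459800375740 × 66380341110 = 4411624219044127368671400
Sum of its 25 digits: 87.

87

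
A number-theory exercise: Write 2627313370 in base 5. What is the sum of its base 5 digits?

26

2627313370 in base 5 is 20340043011440.
Digit sum: 2+0+3+4+0+0+4+3+0+1+1+4+4+0 = 26.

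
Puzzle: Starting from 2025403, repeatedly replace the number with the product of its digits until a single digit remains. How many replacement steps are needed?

1

2025403 → 0 (1 step)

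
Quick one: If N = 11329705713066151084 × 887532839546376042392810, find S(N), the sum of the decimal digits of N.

11329705713066151084 × 887532839546376042392810 = 10055485882742400235365740490599444335306040
Sum of its 44 digits: 170.

170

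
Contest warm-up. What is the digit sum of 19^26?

19^26 = 1768453418076865701195582595329481
Sum of its 34 digits: 163.

163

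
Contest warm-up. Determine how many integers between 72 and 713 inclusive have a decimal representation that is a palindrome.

64

The integers in [72, 713] that have a decimal representation that is a palindrome: 77, 88, 99, 101, 111, 121, …, 696, 707.
64 qualify.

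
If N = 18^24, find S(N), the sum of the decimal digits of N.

18^24 = 1338258845052394702439737982976
Sum of its 31 digits: 153.

153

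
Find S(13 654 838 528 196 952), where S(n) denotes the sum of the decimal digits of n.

1+3+6+5+4+8+3+8+5+2+8+1+9+6+9+5+2 = 85

85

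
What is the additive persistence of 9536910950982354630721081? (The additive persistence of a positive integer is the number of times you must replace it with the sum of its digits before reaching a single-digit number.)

9536910950982354630721081 → 106 → 7 (2 steps)

2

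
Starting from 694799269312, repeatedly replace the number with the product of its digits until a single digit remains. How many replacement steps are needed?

694799269312 → 79361856 → 272160 → 0 (3 steps)

3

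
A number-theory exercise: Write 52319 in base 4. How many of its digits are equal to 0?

52319 in base 4 is 30301133.
The digit 0 appears 2 times.

2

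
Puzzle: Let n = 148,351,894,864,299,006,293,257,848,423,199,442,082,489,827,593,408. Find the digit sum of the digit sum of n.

7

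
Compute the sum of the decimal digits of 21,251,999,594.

56

2+1+2+5+1+9+9+9+5+9+4 = 56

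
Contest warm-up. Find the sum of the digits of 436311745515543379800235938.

114

4+3+6+3+1+1+7+4+5+5+1+5+5+4+3+3+7+9+8+0+0+2+3+5+9+3+8 = 114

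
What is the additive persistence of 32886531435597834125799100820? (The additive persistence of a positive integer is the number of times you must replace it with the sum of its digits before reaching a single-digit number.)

3

32886531435597834125799100820 → 128 → 11 → 2 (3 steps)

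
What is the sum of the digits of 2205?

2+2+0+5 = 9

9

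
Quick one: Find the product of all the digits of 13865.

1×3×8×6×5 = 720

720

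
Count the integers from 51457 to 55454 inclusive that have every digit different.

The integers in [51457, 55454] that have every digit different: 51460, 51462, 51463, 51467, 51468, 51469, …, 54986, 54987.
1200 qualify.

1200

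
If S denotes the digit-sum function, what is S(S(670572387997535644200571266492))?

6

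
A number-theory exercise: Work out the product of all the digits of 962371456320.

9×6×2×3×7×1×4×5×6×3×2×0 = 0

0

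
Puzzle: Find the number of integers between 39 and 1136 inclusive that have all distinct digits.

The integers in [39, 1136] that have all distinct digits: 39, 40, 41, 42, 43, 45, …, 1097, 1098.
759 qualify.

759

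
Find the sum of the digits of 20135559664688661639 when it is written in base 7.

20135559664688661639 in base 7 is 51023065334516361040665.
Digit sum: 5+1+0+2+3+0+6+5+3+3+4+5+1+6+3+6+1+0+4+0+6+6+5 = 75.

75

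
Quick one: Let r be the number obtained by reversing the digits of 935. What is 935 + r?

Reverse of 935 is 539.
935 + 539 = 1474

1474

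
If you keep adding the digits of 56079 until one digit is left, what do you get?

5+6+0+7+9 = 27
2+7 = 9

9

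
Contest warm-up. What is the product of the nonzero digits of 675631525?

189000

6×7×5×6×3×1×5×2×5 = 189000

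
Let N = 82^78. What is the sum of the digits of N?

685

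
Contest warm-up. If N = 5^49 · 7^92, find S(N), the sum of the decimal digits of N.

533

5^49 · 7^92 = 9966665752645041706750571978611790729296981729507435759751987664747683505609661125390630331821739673614501953125
Sum of its 112 digits: 533.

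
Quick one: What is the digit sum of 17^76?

424

17^76 = 3266765984047762476113020857636095423501569427358254713188473809448582822334363925830408857281
Sum of its 94 digits: 424.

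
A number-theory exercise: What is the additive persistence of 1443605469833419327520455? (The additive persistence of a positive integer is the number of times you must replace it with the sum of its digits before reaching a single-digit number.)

1443605469833419327520455 → 103 → 4 (2 steps)

2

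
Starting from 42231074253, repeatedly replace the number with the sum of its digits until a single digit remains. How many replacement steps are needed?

2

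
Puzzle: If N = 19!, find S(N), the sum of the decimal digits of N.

45

19! = 121645100408832000
Sum of its 18 digits: 45.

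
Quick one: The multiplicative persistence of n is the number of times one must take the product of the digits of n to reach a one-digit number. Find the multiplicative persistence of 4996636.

2

4996636 → 209952 → 0 (2 steps)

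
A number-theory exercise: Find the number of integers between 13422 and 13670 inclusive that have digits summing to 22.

The integers in [13422, 13670] that have digits summing to 22: 13459, 13468, 13477, 13486, 13495, 13549, …, 13657, 13666.
15 qualify.

15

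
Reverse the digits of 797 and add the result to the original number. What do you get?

1594

Reverse of 797 is 797.
797 + 797 = 1594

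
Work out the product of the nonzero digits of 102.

2

1×2 = 2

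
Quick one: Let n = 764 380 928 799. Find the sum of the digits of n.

7+6+4+3+8+0+9+2+8+7+9+9 = 72

72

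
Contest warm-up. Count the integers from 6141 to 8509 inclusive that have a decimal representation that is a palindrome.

23

The integers in [6141, 8509] that have a decimal representation that is a palindrome: 6226, 6336, 6446, 6556, 6666, 6776, …, 8338, 8448.
23 qualify.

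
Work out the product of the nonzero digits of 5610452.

5×6×1×4×5×2 = 1200

1200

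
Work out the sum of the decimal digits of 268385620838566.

76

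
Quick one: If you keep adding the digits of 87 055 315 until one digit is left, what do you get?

7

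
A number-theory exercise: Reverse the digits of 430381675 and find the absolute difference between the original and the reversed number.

145801359

Reverse of 430381675 is 576183034.
|430381675 − 576183034| = 145801359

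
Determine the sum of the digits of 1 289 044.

28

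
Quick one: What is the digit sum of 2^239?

338

2^239 = 883423532389192164791648750371459257913741948437809479060803100646309888
Sum of its 72 digits: 338.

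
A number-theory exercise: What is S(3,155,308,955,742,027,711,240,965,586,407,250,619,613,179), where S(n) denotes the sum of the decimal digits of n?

181

3+1+5+5+3+0+8+9+5+5+7+4+2+0+2+7+7+1+1+2+4+0+9+6+5+5+8+6+4+0+7+2+5+0+6+1+9+6+1+3+1+7+9 = 181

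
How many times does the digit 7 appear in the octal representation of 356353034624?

356353034624 in base 8 is 5137022744600.
The digit 7 appears 2 times.

2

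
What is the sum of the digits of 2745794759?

59

2+7+4+5+7+9+4+7+5+9 = 59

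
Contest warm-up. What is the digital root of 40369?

4+0+3+6+9 = 22
2+2 = 4

4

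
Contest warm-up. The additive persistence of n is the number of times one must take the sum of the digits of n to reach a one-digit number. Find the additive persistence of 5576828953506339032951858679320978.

3

5576828953506339032951858679320978 → 176 → 14 → 5 (3 steps)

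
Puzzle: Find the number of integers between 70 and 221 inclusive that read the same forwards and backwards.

The integers in [70, 221] that read the same forwards and backwards: 77, 88, 99, 101, 111, 121, …, 202, 212.
15 qualify.

15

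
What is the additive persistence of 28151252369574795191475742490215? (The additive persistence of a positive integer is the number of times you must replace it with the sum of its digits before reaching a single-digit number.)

2

28151252369574795191475742490215 → 142 → 7 (2 steps)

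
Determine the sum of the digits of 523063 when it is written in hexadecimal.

523063 in base 16 is 7FB37.
Digit sum: 7+15+11+3+7 = 43.

43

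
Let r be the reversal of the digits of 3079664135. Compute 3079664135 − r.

Reverse of 3079664135 is 5314669703.
3079664135 − 5314669703 = -2235005568

-2235005568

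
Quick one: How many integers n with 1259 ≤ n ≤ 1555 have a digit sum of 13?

The integers in [1259, 1555] that have a digit sum of 13: 1264, 1273, 1282, 1291, 1309, 1318, …, 1543, 1552.
29 qualify.

29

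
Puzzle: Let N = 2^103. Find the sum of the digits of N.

110

2^103 = 10141204801825835211973625643008
Sum of its 32 digits: 110.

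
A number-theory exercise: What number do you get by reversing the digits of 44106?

60144

Reversing 44106 gives 60144.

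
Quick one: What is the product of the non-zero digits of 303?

3×3 = 9

9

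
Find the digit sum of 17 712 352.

28

1+7+7+1+2+3+5+2 = 28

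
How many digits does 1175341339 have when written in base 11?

9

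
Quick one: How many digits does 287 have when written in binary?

9

287 in base 2 is 100011111, which has 9 digits.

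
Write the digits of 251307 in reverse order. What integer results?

703152

Reversing 251307 gives 703152.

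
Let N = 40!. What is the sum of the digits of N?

40! = 815915283247897734345611269596115894272000000000
Sum of its 48 digits: 189.

189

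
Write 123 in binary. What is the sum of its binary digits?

123 in base 2 is 1111011.
Digit sum: 1+1+1+1+0+1+1 = 6.

6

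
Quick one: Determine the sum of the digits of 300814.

3+0+0+8+1+4 = 16

16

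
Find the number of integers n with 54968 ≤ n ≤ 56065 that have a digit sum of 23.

78

The integers in [54968, 56065] that have a digit sum of 23: 55049, 55058, 55067, 55076, 55085, 55094, …, 56048, 56057.
78 qualify.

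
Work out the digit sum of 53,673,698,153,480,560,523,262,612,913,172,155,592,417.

170

5+3+6+7+3+6+9+8+1+5+3+4+8+0+5+6+0+5+2+3+2+6+2+6+1+2+9+1+3+1+7+2+1+5+5+5+9+2+4+1+7 = 170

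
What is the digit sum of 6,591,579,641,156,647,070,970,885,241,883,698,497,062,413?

211

6+5+9+1+5+7+9+6+4+1+1+5+6+6+4+7+0+7+0+9+7+0+8+8+5+2+4+1+8+8+3+6+9+8+4+9+7+0+6+2+4+1+3 = 211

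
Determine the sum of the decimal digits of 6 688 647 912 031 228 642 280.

95

6+6+8+8+6+4+7+9+1+2+0+3+1+2+2+8+6+4+2+2+8+0 = 95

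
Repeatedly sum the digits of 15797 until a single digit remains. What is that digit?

2

1+5+7+9+7 = 29
2+9 = 11
1+1 = 2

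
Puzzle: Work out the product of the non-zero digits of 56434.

5×6×4×3×4 = 1440

1440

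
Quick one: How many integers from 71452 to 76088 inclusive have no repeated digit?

The integers in [71452, 76088] that have no repeated digit: 71452, 71453, 71456, 71458, 71459, 71460, …, 76084, 76085.
1570 qualify.

1570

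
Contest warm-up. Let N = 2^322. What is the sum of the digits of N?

2^322 = 8543948143683640329580086824678208458410818089426611079788166431288878903122562200091848347746304
Sum of its 97 digits: 439.

439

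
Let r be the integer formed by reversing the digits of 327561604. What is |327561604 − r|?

78604119

Reverse of 327561604 is 406165723.
|327561604 − 406165723| = 78604119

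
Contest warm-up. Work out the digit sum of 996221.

29

9+9+6+2+2+1 = 29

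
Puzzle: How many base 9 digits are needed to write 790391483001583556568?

790391483001583556568 in base 9 is 7200852575748442578626, which has 22 digits.

22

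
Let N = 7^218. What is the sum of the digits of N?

832

7^218 = 17036199732716516435604150035499303369543905376372645552843821520365466514648424538308894169264558219481834875287897870079560846802179141437300455448402596336434323635444629340595790449
Sum of its 185 digits: 832.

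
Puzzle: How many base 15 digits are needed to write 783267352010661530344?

783267352010661530344 in base 15 is 7E3AACEBA736239564, which has 18 digits.

18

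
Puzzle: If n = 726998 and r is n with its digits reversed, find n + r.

1626625

Reverse of 726998 is 899627.
726998 + 899627 = 1626625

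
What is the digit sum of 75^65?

75^65 = 75680173748695107839262456813081746201806851014784258570971188953989301120880007871238870365004913765005767345428466796875
Sum of its 122 digits: 558.

558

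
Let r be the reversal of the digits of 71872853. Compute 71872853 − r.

36045036

Reverse of 71872853 is 35827817.
71872853 − 35827817 = 36045036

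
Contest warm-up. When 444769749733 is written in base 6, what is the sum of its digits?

444769749733 in base 6 is 540154023151421.
Digit sum: 5+4+0+1+5+4+0+2+3+1+5+1+4+2+1 = 38.

38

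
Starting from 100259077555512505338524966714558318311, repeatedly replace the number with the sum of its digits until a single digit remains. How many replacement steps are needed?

3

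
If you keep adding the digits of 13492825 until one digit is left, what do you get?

7

1+3+4+9+2+8+2+5 = 34
3+4 = 7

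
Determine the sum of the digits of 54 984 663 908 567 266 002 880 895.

134

5+4+9+8+4+6+6+3+9+0+8+5+6+7+2+6+6+0+0+2+8+8+0+8+9+5 = 134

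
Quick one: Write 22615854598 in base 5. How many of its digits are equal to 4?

22615854598 in base 5 is 332304124321343.
The digit 4 appears 3 times.

3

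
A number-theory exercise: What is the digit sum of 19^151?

19^151 = 12353605938418008854620479769900388777940003795584514105288514340940113460963690793226426629221452312944554085990661282837486662264820108464118115018156037063238031190080425130760696243299273019
Sum of its 194 digits: 802.

802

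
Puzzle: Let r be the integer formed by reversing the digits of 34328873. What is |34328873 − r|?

Reverse of 34328873 is 37882343.
|34328873 − 37882343| = 3553470

3553470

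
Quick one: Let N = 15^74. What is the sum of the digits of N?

15^74 = 1073379187320315045792335242189643513920552079544956658452292685979045927524566650390625
Sum of its 88 digits: 396.

396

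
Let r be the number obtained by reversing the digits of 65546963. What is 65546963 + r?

102511519

Reverse of 65546963 is 36964556.
65546963 + 36964556 = 102511519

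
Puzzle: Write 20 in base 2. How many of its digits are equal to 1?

20 in base 2 is 10100.
The digit 1 appears 2 times.

2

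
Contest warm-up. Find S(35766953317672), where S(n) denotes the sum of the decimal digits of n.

70

3+5+7+6+6+9+5+3+3+1+7+6+7+2 = 70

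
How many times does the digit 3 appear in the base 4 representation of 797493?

3

797493 in base 4 is 3002230311.
The digit 3 appears 3 times.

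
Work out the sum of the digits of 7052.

14

7+0+5+2 = 14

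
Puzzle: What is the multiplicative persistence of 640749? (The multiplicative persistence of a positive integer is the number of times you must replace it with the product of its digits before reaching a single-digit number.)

640749 → 0 (1 step)

1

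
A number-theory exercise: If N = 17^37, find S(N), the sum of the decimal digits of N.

197

17^37 = 3362095853201812742282475234995233875224247377
Sum of its 46 digits: 197.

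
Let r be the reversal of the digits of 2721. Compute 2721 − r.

Reverse of 2721 is 1272.
2721 − 1272 = 1449

1449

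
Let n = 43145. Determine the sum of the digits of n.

4+3+1+4+5 = 17

17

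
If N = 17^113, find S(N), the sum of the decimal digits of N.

17^113 = 10983180368347721376504386678048226190020688880888003889655510996581868816930139718155532922207845524284376730618271605950983326957831601937
Sum of its 140 digits: 647.

647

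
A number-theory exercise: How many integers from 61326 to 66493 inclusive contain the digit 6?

The integers in [61326, 66493] that contain the digit 6: 61326, 61327, 61328, 61329, 61330, 61331, …, 66492, 66493.
5168 qualify.

5168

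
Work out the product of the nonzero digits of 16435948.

1×6×4×3×5×9×4×8 = 103680

103680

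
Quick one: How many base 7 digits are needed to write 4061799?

4061799 in base 7 is 46344660, which has 8 digits.

8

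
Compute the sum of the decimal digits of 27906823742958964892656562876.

2+7+9+0+6+8+2+3+7+4+2+9+5+8+9+6+4+8+9+2+6+5+6+5+6+2+8+7+6 = 161

161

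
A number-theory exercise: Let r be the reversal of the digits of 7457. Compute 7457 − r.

-90

Reverse of 7457 is 7547.
7457 − 7547 = -90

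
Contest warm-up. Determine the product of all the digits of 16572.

420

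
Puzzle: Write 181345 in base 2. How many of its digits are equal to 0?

11

181345 in base 2 is 101100010001100001.
The digit 0 appears 11 times.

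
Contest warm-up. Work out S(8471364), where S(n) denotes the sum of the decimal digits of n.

8+4+7+1+3+6+4 = 33

33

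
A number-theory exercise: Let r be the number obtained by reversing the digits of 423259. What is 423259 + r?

Reverse of 423259 is 952324.
423259 + 952324 = 1375583

1375583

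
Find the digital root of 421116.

4+2+1+1+1+6 = 15
1+5 = 6

6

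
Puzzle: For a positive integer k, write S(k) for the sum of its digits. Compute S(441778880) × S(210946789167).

S(441778880) = 4+4+1+7+7+8+8+8+0 = 47.
S(210946789167) = 2+1+0+9+4+6+7+8+9+1+6+7 = 60.
47 · 60 = 2820.

2820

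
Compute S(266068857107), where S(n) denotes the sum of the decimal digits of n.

2+6+6+0+6+8+8+5+7+1+0+7 = 56

56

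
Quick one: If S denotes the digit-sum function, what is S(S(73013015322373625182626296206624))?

7

First digit sum: 115.
1+1+5 = 7.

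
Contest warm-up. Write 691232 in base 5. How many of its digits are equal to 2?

1

691232 in base 5 is 134104412.
The digit 2 appears 1 time.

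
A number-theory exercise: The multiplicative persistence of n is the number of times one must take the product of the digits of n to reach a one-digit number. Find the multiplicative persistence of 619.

3

619 → 54 → 20 → 0 (3 steps)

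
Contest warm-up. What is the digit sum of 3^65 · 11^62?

405

3^65 · 11^62 = 379514205574830035228237516255204129739393334734847140529914116354737672785383962610366053651803
Sum of its 96 digits: 405.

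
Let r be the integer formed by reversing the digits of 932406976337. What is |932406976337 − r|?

198727372098

Reverse of 932406976337 is 733679604239.
|932406976337 − 733679604239| = 198727372098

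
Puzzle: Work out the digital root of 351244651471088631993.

9

3+5+1+2+4+4+6+5+1+4+7+1+0+8+8+6+3+1+9+9+3 = 90
9+0 = 9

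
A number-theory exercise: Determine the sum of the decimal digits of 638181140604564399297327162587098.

6+3+8+1+8+1+1+4+0+6+0+4+5+6+4+3+9+9+2+9+7+3+2+7+1+6+2+5+8+7+0+9+8 = 154

154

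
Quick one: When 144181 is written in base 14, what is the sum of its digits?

144181 in base 14 is 3A789.
Digit sum: 3+10+7+8+9 = 37.

37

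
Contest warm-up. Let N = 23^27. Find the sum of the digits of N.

23^27 = 5843211045545439551605946764725979847
Sum of its 37 digits: 179.

179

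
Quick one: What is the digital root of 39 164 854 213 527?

6

3+9+1+6+4+8+5+4+2+1+3+5+2+7 = 60
6+0 = 6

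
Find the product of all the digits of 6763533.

34020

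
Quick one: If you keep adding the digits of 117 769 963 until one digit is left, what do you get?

4

1+1+7+7+6+9+9+6+3 = 49
4+9 = 13
1+3 = 4
(Equivalently, 117 769 963 mod 9 = 4.)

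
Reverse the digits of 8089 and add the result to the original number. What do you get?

Reverse of 8089 is 9808.
8089 + 9808 = 17897

17897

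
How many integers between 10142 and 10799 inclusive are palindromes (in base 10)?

6

The integers in [10142, 10799] that are palindromes (in base 10): 10201, 10301, 10401, 10501, 10601, 10701.
6 qualify.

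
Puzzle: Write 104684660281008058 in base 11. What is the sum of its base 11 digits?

88

104684660281008058 in base 11 is 2307383911818A969.
Digit sum: 2+3+0+7+3+8+3+9+1+1+8+1+8+10+9+6+9 = 88.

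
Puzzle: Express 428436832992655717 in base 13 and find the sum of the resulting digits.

428436832992655717 in base 13 is 84A7486CBC523719.
Digit sum: 8+4+10+7+4+8+6+12+11+12+5+2+3+7+1+9 = 109.

109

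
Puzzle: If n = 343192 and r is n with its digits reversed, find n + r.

Reverse of 343192 is 291343.
343192 + 291343 = 634535

634535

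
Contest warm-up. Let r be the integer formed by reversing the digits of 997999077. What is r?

770999799

Reversing 997999077 gives 770999799.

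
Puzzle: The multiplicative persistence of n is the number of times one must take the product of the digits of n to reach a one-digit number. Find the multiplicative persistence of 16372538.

16372538 → 30240 → 0 (2 steps)

2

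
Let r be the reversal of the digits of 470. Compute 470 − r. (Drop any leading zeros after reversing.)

Reverse of 470 is 74.
470 − 74 = 396

396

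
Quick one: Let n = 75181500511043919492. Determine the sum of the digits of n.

75

7+5+1+8+1+5+0+0+5+1+1+0+4+3+9+1+9+4+9+2 = 75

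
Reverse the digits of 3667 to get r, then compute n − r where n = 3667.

-3996

Reverse of 3667 is 7663.
3667 − 7663 = -3996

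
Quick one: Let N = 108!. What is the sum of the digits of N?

666

108! = 1324641819451828974499891837121832599810209360673358065686551152497461815091591578895743130235002378688844343005686404521144382704205360039762937774080000000000000000000000000
Sum of its 175 digits: 666.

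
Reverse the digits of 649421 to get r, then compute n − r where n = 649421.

Reverse of 649421 is 124946.
649421 − 124946 = 524475

524475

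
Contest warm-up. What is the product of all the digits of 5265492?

5×2×6×5×4×9×2 = 21600

21600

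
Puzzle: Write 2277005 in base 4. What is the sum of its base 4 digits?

2277005 in base 4 is 20223322031.
Digit sum: 2+0+2+2+3+3+2+2+0+3+1 = 20.

20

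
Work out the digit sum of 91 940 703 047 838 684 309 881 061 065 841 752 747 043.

180

9+1+9+4+0+7+0+3+0+4+7+8+3+8+6+8+4+3+0+9+8+8+1+0+6+1+0+6+5+8+4+1+7+5+2+7+4+7+0+4+3 = 180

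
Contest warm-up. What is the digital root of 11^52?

The digital root of n equals n mod 9 (or 9 when 9 | n), so we need 11^52 mod 9.
11^52 ≡ 7 (mod 9), so the digital root is 7.

7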